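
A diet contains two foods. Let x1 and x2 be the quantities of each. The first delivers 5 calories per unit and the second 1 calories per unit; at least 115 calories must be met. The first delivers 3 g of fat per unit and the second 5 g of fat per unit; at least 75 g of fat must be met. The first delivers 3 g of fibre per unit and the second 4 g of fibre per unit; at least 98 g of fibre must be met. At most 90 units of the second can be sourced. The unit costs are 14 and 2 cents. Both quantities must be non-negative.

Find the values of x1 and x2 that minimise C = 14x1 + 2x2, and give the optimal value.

Feasible corners and C = 14x1 + 2x2:
  (98/3, 0) → C = 1372/3
  (362/17, 145/17) → C = 5358/17
  (5, 90) → C = 250
The feasible region is unbounded (it extends along (1, 0)), but C strictly increases along every unbounded feasible direction, so there is no improving ray and the minimum is attained at a vertex.

The binding constraints are 5x1 + x2 = 115 and x2 = 90.
Solving simultaneously gives x1 = 5, x2 = 90.

x1 = 5, x2 = 90, minimum C = 250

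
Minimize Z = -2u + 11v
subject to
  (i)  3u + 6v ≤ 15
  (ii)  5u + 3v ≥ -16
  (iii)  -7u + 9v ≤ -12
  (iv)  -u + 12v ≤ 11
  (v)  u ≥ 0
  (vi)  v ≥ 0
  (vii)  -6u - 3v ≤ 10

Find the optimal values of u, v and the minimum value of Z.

u = 5, v = 0, minimum Z = -10

Extreme points and Z = -2u + 11v:
  (3, 1) → Z = 5
  (5, 0) → Z = -10
  (12/7, 0) → Z = -24/7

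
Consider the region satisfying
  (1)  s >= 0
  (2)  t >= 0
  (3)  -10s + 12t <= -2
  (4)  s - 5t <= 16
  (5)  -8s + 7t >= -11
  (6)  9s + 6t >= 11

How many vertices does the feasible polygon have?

4

The feasible vertices (each the meet of two boundaries and inside every other half-plane) are:
  (11/8, 0)
  (11/9, 0)
  (59/13, 47/13)
  (6/7, 23/42)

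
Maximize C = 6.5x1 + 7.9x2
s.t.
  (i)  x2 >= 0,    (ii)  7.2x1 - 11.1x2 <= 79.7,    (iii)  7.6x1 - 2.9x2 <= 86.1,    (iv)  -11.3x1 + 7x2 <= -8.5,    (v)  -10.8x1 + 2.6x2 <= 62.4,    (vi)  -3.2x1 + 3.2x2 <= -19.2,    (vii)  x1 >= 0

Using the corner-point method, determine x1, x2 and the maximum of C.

x1 = 687/47, x2 = 405/47, maximum C = 7665/47

Extreme points and C = 6.5x1 + 7.9x2:
  (797/72, 0) → C = 10361/144
  (6, 0) → C = 39
  (36229/3174, 355/1587) → C = 20965/276
  (687/47, 405/47) → C = 7665/47

At the optimal vertex, 7.6x1 - 2.9x2 = 86.1 and -3.2x1 + 3.2x2 = -19.2.
Solving simultaneously gives x1 = 687/47, x2 = 405/47.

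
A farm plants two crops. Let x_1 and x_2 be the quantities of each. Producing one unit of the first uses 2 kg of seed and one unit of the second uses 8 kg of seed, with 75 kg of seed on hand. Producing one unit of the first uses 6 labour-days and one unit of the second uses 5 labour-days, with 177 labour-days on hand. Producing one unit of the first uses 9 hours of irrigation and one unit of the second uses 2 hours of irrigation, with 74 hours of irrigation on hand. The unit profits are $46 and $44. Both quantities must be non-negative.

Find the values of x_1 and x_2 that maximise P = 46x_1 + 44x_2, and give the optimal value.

x_1 = 13/2, x_2 = 31/4, maximum P = 640

Extreme points and P = 46x_1 + 44x_2:
  (0, 0) → P = 0
  (0, 75/8) → P = 825/2
  (74/9, 0) → P = 3404/9
  (13/2, 31/4) → P = 640

The binding constraints are 2x_1 + 8x_2 = 75 and 9x_1 + 2x_2 = 74.
Solving simultaneously gives x_1 = 13/2, x_2 = 31/4.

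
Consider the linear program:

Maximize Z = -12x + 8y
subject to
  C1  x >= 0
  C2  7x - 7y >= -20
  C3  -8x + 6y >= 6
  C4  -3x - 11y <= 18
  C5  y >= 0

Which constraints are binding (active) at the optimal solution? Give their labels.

C1 and C2

Extreme points and Z = -12x + 8y:
  (0, 20/7) → Z = 160/7
  (0, 1) → Z = 8
  (39/7, 59/7) → Z = 4/7

The maximum is at (0, 20/7). Substituting into each constraint, equality holds for C1 and C2; the remaining constraints have slack.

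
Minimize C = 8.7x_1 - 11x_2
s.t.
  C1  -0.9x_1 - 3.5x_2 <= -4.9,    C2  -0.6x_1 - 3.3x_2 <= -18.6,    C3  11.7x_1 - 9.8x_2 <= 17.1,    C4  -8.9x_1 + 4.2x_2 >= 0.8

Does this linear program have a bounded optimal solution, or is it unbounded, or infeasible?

From the feasible point (-1631/29, 460/29), moving in the direction (-3.5, 0.9) keeps every constraint satisfied while C decreases without bound.

unbounded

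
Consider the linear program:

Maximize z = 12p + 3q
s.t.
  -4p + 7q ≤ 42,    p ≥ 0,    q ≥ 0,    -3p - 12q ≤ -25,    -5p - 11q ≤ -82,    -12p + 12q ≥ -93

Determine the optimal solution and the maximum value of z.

Vertices and z = 12p + 3q:
  (112/79, 538/79) → z = 2958/79
  (385/12, 73/3) → z = 458
  (669/64, 173/64) → z = 8547/64

The binding constraints are -4p + 7q = 42 and -12p + 12q = -93.
Solving simultaneously gives p = 385/12, q = 73/3.

p = 385/12, q = 73/3, maximum z = 458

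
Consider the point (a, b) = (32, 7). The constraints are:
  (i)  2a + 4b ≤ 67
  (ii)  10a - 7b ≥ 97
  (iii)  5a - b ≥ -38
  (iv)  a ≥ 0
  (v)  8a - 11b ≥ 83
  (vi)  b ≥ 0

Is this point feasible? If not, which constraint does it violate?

Constraint (i): 2a + 4b = 92, which is not ≤ 67. All other constraints are satisfied.

not feasible — violates (i)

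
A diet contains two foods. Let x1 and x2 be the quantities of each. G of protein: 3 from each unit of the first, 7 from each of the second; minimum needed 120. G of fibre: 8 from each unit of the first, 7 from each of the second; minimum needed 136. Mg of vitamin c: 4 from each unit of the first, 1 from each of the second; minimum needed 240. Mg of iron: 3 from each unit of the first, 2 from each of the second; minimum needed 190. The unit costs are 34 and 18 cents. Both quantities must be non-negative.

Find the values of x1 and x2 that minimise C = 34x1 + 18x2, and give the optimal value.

The feasible region is unbounded (it extends along (0, 1), (1, 0)), but C strictly increases along every unbounded feasible direction, so there is no improving ray and the minimum is attained at a vertex.

At the optimal vertex, 4x1 + x2 = 240 and 3x1 + 2x2 = 190.
Solving simultaneously gives x1 = 58, x2 = 8.

x1 = 58, x2 = 8, minimum C = 2116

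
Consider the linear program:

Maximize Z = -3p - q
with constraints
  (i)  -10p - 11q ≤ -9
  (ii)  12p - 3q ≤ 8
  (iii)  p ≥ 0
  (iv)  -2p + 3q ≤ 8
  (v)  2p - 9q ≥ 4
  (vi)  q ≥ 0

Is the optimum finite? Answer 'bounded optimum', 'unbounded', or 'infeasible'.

infeasible

The boundaries -10p - 11q = -9 and 12p - 3q = 8 meet at (115/162, 14/81), but that point violates 2p - 9q ≥ 4. Every candidate vertex is excluded by some other constraint, so the feasible region is empty.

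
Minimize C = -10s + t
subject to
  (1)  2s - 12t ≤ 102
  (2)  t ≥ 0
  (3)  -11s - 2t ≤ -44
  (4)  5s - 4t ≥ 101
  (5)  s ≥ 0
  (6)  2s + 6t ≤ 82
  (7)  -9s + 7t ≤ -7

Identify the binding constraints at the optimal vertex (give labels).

Extreme points and C = -10s + t:
  (101/5, 0) → C = -202
  (41, 0) → C = -410
  (467/19, 104/19) → C = -4566/19

The minimum is at (41, 0). Substituting into each constraint, equality holds for (2) and (6); the remaining constraints have slack.

(2) and (6)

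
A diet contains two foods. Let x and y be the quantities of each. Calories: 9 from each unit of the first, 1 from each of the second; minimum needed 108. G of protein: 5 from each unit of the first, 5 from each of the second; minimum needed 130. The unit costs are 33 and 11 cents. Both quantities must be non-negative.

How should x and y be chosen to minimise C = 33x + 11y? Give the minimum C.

Vertices and C = 33x + 11y:
  (0, 108) → C = 1188
  (26, 0) → C = 858
  (41/4, 63/4) → C = 1023/2
The feasible region is unbounded (it extends along (0, 1), (1, 0)), but C strictly increases along every unbounded feasible direction, so there is no improving ray and the minimum is attained at a vertex.

x = 41/4, y = 63/4, minimum C = 1023/2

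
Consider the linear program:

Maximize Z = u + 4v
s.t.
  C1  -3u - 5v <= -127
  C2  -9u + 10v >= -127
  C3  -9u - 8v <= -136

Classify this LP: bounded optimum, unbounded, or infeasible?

unbounded

From the feasible point (127/5, 254/25), moving in the direction (-8, 9) keeps every constraint satisfied while Z increases without bound.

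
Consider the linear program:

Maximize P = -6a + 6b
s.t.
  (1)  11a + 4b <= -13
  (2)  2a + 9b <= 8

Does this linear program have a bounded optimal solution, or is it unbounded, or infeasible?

From the feasible point (-149/91, 114/91), moving in the direction (-9, 2) keeps every constraint satisfied while P increases without bound.

unbounded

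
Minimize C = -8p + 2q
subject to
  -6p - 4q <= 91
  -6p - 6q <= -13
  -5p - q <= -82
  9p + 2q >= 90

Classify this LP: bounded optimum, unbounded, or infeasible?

From the feasible point (479/24, -427/24), moving in the direction (6, -6) keeps every constraint satisfied while C decreases without bound.

unbounded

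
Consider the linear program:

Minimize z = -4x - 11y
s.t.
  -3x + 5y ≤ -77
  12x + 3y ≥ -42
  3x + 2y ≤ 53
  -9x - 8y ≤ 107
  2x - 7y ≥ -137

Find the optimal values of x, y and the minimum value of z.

Corner points and z = -4x - 11y:
  (419/21, -24/7) → z = -884/21
  (27/23, -338/23) → z = 3610/23
  (319/3, -133) → z = 3113/3

At the optimal vertex, -3x + 5y = -77 and 3x + 2y = 53.
Solving simultaneously gives x = 419/21, y = -24/7.

x = 419/21, y = -24/7, minimum z = -884/21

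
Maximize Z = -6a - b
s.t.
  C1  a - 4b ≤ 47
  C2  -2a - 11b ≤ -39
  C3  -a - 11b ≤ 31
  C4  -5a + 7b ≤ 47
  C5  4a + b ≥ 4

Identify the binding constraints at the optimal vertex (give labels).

C4 and C5

Vertices and Z = -6a - b:
  (673/19, -55/19) → Z = -3983/19
  (5/42, 74/21) → Z = -89/21
  (-19/33, 208/33) → Z = -94/33
The feasible region is unbounded (it extends along (7, 5), (4, 1)), but Z strictly decreases along every unbounded feasible direction, so there is no improving ray and the maximum is attained at a vertex.

The maximum is at (-19/33, 208/33). Substituting into each constraint, equality holds for C4 and C5; the remaining constraints have slack.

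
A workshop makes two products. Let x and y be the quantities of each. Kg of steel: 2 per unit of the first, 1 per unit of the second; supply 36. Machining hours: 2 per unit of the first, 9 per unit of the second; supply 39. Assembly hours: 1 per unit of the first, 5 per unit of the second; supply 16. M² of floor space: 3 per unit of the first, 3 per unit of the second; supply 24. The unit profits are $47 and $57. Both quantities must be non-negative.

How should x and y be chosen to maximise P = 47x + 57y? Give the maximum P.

x = 6, y = 2, maximum P = 396

At the optimal vertex, x + 5y = 16 and 3x + 3y = 24.
Solving simultaneously gives x = 6, y = 2.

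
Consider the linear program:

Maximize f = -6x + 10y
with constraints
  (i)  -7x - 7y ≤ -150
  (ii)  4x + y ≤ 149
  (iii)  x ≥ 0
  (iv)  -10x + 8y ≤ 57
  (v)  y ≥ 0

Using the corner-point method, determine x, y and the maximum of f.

x = 1135/42, y = 859/21, maximum f = 5185/21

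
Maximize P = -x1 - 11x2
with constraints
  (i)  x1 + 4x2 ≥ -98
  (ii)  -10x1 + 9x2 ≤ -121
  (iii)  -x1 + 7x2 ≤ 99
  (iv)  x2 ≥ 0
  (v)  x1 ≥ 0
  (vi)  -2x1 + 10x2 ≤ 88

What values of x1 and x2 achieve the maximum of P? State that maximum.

x1 = 121/10, x2 = 0, maximum P = -121/10

Extreme points and P = -x1 - 11x2:
  (121/10, 0) → P = -121/10
  (1001/41, 561/41) → P = -7172/41
  (187/2, 55/2) → P = -396
The feasible region is unbounded (it extends along (7, 1), (1, 0)), but P strictly decreases along every unbounded feasible direction, so there is no improving ray and the maximum is attained at a vertex.

The binding constraints are -10x1 + 9x2 = -121 and x2 = 0.
Solving simultaneously gives x1 = 121/10, x2 = 0.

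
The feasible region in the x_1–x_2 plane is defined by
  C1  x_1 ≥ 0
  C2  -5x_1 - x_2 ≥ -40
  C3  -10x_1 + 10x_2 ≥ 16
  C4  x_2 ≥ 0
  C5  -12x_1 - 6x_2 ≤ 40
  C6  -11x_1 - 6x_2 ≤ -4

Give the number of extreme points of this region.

Pairwise boundary intersections that survive every other constraint:
  (0, 40)
  (0, 8/5)
  (32/5, 8)

3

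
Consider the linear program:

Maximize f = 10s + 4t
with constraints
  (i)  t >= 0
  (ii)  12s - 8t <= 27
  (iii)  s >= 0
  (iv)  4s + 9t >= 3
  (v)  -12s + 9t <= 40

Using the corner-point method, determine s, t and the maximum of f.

Feasible corners and f = 10s + 4t:
  (9/4, 0) → f = 45/2
  (3/4, 0) → f = 15/2
  (563/12, 67) → f = 4423/6
  (0, 1/3) → f = 4/3
  (0, 40/9) → f = 160/9

s = 563/12, t = 67, maximum f = 4423/6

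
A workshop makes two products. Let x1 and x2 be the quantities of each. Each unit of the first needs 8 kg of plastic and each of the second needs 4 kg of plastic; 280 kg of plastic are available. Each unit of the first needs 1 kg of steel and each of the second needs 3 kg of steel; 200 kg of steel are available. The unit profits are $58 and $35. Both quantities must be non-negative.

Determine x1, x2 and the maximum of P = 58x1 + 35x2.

x1 = 2, x2 = 66, maximum P = 2426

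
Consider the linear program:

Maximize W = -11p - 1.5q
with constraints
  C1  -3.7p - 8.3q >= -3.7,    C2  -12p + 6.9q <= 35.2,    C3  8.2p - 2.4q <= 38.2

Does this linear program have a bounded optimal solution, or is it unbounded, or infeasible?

unbounded

From the feasible point (-26663/12513, 17464/12513), moving in the direction (-2.4, -8.2) keeps every constraint satisfied while W increases without bound.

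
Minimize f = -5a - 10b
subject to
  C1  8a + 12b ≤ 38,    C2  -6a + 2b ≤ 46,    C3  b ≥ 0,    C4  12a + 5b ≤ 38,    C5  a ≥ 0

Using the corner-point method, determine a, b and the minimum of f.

Feasible corners and f = -5a - 10b:
  (133/52, 19/13) → f = -1425/52
  (0, 19/6) → f = -95/3
  (19/6, 0) → f = -95/6
  (0, 0) → f = 0

a = 0, b = 19/6, minimum f = -95/3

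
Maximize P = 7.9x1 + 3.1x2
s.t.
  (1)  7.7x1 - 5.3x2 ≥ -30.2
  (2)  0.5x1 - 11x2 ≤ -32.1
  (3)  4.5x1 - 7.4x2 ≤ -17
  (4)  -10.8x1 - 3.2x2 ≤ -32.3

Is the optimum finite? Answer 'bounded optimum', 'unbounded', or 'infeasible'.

unbounded

From the feasible point (7455/8188, 57487/8188), moving in the direction (7.4, 4.5) keeps every constraint satisfied while P increases without bound.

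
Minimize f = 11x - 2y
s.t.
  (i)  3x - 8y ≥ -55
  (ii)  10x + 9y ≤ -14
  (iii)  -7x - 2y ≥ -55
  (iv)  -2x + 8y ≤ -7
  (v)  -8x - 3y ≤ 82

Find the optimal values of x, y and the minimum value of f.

x = -127/14, y = -22/7, minimum f = -187/2

Extreme points and f = 11x - 2y:
  (523/43, -648/43) → f = 7049/43
  (-1/2, -1) → f = -7/2
  (329/5, -1014/5) → f = 5647/5
  (-127/14, -22/7) → f = -187/2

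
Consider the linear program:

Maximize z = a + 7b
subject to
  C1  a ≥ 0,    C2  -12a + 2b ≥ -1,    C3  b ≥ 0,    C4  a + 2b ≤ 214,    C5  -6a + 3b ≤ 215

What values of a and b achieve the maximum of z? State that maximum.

a = 212/15, b = 1499/15, maximum z = 2141/3

Feasible corners and z = a + 7b:
  (0, 0) → z = 0
  (0, 215/3) → z = 1505/3
  (1/12, 0) → z = 1/12
  (215/13, 2567/26) → z = 18399/26
  (212/15, 1499/15) → z = 2141/3

The optimum lies where a + 2b = 214 and -6a + 3b = 215.
Solving simultaneously gives a = 212/15, b = 1499/15.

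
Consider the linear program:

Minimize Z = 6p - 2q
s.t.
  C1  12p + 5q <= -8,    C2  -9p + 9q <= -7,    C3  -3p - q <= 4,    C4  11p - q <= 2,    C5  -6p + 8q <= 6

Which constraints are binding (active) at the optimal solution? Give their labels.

Feasible corners and Z = 6p - 2q:
  (-37/153, -52/51) → Z = 10/17
  (2/67, -112/67) → Z = 236/67
  (-29/36, -19/12) → Z = -5/3
  (-1/7, -25/7) → Z = 44/7

The minimum is at (-29/36, -19/12). Substituting into each constraint, equality holds for C2 and C3; the remaining constraints have slack.

C2 and C3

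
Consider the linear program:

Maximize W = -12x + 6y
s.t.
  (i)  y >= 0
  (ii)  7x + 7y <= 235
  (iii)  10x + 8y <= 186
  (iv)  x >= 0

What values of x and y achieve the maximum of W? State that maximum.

Feasible corners and W = -12x + 6y:
  (93/5, 0) → W = -1116/5
  (0, 0) → W = 0
  (0, 93/4) → W = 279/2

x = 0, y = 93/4, maximum W = 279/2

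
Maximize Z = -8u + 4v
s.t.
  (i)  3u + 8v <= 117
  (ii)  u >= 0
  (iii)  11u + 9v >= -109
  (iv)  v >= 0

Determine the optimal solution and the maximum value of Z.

u = 0, v = 117/8, maximum Z = 117/2

Vertices and Z = -8u + 4v:
  (0, 117/8) → Z = 117/2
  (39, 0) → Z = -312
  (0, 0) → Z = 0

At the optimal vertex, 3u + 8v = 117 and u = 0.
Solving simultaneously gives u = 0, v = 117/8.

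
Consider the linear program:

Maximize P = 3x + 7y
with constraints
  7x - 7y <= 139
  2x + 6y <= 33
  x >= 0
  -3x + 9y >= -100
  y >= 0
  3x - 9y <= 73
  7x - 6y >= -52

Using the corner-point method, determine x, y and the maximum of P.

Vertices and P = 3x + 7y:
  (0, 11/2) → P = 77/2
  (33/2, 0) → P = 99/2
  (0, 0) → P = 0

At the optimal vertex, 2x + 6y = 33 and y = 0.
Solving simultaneously gives x = 33/2, y = 0.

x = 33/2, y = 0, maximum P = 99/2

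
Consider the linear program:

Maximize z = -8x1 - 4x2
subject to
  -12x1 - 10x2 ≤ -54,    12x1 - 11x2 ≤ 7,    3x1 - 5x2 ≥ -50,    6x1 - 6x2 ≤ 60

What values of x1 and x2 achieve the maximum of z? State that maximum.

Feasible corners and z = -8x1 - 4x2:
  (166/63, 47/21) → z = -1892/63
  (-23/9, 127/15) → z = -604/45
  (65/3, 23) → z = -796/3

The binding constraints are -12x1 - 10x2 = -54 and 3x1 - 5x2 = -50.
Solving simultaneously gives x1 = -23/9, x2 = 127/15.

x1 = -23/9, x2 = 127/15, maximum z = -604/45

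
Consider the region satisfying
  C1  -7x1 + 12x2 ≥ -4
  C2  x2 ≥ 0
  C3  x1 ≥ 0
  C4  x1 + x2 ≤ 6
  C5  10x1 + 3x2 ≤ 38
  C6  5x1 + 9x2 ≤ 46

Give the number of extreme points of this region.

6

The feasible vertices (each the meet of two boundaries and inside every other half-plane) are:
  (4/7, 0)
  (156/47, 226/141)
  (0, 0)
  (0, 46/9)
  (20/7, 22/7)
  (2, 4)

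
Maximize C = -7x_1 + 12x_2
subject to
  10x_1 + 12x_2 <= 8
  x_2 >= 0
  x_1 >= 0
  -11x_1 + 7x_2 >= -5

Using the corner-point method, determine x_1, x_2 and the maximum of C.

Feasible corners and C = -7x_1 + 12x_2:
  (0, 2/3) → C = 8
  (58/101, 19/101) → C = -178/101
  (0, 0) → C = 0
  (5/11, 0) → C = -35/11

The optimum lies where 10x_1 + 12x_2 = 8 and x_1 = 0.
Solving simultaneously gives x_1 = 0, x_2 = 2/3.

x_1 = 0, x_2 = 2/3, maximum C = 8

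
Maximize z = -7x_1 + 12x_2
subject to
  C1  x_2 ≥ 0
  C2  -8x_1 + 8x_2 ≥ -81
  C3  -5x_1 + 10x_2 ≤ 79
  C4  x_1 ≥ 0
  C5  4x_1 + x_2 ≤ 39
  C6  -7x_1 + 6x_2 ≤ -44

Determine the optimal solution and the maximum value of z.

The optimum lies where 4x_1 + x_2 = 39 and -7x_1 + 6x_2 = -44.
Solving simultaneously gives x_1 = 278/31, x_2 = 97/31.

x_1 = 278/31, x_2 = 97/31, maximum z = -782/31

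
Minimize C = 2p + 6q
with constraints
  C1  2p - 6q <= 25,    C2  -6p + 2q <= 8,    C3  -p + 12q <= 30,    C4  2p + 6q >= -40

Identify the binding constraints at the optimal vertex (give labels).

Corner points and C = 2p + 6q:
  (-49/16, -83/16) → C = -149/4
  (80/3, 85/18) → C = 245/3
  (-18/35, 86/35) → C = 96/7

The minimum is at (-49/16, -83/16). Substituting into each constraint, equality holds for C1 and C2; the remaining constraints have slack.

C1 and C2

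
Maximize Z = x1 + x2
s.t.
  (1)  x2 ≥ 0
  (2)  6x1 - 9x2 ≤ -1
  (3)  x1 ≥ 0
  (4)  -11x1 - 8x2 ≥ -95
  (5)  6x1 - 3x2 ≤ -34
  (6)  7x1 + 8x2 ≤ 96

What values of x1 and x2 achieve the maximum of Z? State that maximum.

Vertices and Z = x1 + x2:
  (0, 95/8) → Z = 95/8
  (0, 34/3) → Z = 34/3
  (13/81, 944/81) → Z = 319/27

The optimum lies where x1 = 0 and -11x1 - 8x2 = -95.
Solving simultaneously gives x1 = 0, x2 = 95/8.

x1 = 0, x2 = 95/8, maximum Z = 95/8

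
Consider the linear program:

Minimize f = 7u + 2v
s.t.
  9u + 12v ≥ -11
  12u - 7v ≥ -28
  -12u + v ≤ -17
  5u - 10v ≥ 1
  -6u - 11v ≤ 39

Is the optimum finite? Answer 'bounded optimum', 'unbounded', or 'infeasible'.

bounded optimum

Corner points and f = 7u + 2v:
  (193/153, -95/51) → f = 781/153
  (347/27, -95/9) → f = 1859/27
  (169/115, 73/115) → f = 1329/115
The feasible region has finitely many vertices and no improving ray; the minimum is 781/153 at (193/153, -95/51).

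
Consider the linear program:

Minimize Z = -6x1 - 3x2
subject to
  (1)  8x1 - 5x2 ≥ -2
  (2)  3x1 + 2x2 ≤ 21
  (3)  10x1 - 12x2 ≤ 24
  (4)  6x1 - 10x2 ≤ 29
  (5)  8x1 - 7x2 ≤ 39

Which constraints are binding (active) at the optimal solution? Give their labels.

Feasible corners and Z = -6x1 - 3x2:
  (101/31, 174/31) → Z = -1128/31
  (-72/23, -106/23) → Z = 750/23
  (75/14, 69/28) → Z = -1107/28

The minimum is at (75/14, 69/28). Substituting into each constraint, equality holds for (2) and (3); the remaining constraints have slack.

(2) and (3)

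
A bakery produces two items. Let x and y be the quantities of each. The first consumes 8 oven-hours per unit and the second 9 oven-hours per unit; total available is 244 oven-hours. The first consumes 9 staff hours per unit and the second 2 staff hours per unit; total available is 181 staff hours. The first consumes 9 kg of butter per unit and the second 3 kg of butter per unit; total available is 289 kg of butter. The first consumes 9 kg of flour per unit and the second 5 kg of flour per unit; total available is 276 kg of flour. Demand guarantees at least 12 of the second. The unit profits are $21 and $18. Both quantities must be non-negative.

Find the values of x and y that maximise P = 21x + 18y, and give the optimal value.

x = 17, y = 12, maximum P = 573

Corner points and P = 21x + 18y:
  (0, 244/9) → P = 488
  (0, 12) → P = 216
  (17, 12) → P = 573

The binding constraints are 8x + 9y = 244 and y = 12.
Solving simultaneously gives x = 17, y = 12.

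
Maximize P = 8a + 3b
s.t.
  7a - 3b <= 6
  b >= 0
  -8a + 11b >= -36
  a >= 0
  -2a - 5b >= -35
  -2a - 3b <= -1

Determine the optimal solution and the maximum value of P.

Corner points and P = 8a + 3b:
  (6/7, 0) → P = 48/7
  (135/41, 233/41) → P = 1779/41
  (1/2, 0) → P = 4
  (0, 7) → P = 21
  (0, 1/3) → P = 1

The optimum lies where 7a - 3b = 6 and -2a - 5b = -35.
Solving simultaneously gives a = 135/41, b = 233/41.

a = 135/41, b = 233/41, maximum P = 1779/41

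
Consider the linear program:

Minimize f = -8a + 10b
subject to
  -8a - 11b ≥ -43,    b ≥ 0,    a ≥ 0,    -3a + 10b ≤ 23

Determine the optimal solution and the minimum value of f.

Extreme points and f = -8a + 10b:
  (43/8, 0) → f = -43
  (177/113, 313/113) → f = 1714/113
  (0, 0) → f = 0
  (0, 23/10) → f = 23

At the optimal vertex, -8a - 11b = -43 and b = 0.
Solving simultaneously gives a = 43/8, b = 0.

a = 43/8, b = 0, minimum f = -43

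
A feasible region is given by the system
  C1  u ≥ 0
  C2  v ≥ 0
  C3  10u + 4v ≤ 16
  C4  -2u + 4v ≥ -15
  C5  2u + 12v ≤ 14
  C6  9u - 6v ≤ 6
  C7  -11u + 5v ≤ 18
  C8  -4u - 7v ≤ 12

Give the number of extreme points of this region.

5

Intersecting each pair of boundary lines and keeping only the points that satisfy every inequality leaves:
  (0, 0)
  (0, 7/6)
  (2/3, 0)
  (17/14, 27/28)
  (5/4, 7/8)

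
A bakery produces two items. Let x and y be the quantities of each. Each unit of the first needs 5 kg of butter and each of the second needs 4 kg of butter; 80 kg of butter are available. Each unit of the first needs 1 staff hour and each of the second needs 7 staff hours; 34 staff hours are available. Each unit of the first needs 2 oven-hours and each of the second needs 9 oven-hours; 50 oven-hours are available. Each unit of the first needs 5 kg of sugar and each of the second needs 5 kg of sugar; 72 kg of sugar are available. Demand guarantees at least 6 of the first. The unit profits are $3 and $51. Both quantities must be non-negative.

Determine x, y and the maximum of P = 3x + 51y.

x = 6, y = 4, maximum P = 222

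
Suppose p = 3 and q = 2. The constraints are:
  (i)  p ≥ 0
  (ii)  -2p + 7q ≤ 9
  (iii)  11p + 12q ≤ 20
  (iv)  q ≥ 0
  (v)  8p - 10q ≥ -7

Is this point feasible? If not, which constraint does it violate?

not feasible — violates (iii)

Constraint (iii): 11p + 12q = 57, which is not ≤ 20. All other constraints are satisfied.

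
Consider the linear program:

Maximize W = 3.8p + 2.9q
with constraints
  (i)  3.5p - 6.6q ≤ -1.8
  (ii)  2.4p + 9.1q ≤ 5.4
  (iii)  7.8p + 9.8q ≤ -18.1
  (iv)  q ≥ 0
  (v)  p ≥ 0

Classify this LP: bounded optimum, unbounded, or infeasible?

infeasible

The boundaries 3.5p - 6.6q = -1.8 and 2.4p + 9.1q = 5.4 meet at (1926/4769, 2322/4769), but that point violates 7.8p + 9.8q ≤ -18.1. Every candidate vertex is excluded by some other constraint, so the feasible region is empty.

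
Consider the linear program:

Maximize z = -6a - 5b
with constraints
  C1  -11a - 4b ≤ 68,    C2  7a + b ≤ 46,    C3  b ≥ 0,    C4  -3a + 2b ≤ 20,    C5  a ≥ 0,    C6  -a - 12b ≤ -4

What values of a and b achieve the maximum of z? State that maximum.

Vertices and z = -6a - 5b:
  (46/7, 0) → z = -276/7
  (72/17, 278/17) → z = -1822/17
  (4, 0) → z = -24
  (0, 10) → z = -50
  (0, 1/3) → z = -5/3

The optimum lies where a = 0 and -a - 12b = -4.
Solving simultaneously gives a = 0, b = 1/3.

a = 0, b = 1/3, maximum z = -5/3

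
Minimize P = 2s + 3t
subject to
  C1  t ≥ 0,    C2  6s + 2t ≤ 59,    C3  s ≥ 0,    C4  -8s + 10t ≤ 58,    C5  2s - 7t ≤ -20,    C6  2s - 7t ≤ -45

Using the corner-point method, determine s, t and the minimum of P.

s = 11/9, t = 61/9, minimum P = 205/9

Feasible corners and P = 2s + 3t:
  (237/38, 205/19) → P = 852/19
  (323/46, 194/23) → P = 905/23
  (11/9, 61/9) → P = 205/9

The binding constraints are -8s + 10t = 58 and 2s - 7t = -45.
Solving simultaneously gives s = 11/9, t = 61/9.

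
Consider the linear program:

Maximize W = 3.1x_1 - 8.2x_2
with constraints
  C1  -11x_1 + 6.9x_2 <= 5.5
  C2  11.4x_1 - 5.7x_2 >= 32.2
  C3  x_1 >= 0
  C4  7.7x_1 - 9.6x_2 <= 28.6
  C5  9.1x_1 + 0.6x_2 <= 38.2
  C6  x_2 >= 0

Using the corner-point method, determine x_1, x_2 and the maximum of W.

Corner points and W = 3.1x_1 - 8.2x_2:
  (7902/1957, 14246/5871) → W = -216643/29355
  (161/57, 0) → W = 4991/570
  (914/219, 242/657) → W = 32579/3285
  (26/7, 0) → W = 403/35

x_1 = 26/7, x_2 = 0, maximum W = 403/35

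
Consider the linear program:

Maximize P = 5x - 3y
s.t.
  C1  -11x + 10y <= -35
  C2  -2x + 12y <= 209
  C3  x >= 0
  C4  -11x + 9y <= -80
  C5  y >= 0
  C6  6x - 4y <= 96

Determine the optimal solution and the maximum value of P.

x = 497/16, y = 723/32, maximum P = 2801/32

Vertices and P = 5x - 3y:
  (947/38, 2459/114) → P = 1138/19
  (497/16, 723/32) → P = 2801/32
  (80/11, 0) → P = 400/11
  (16, 0) → P = 80

The optimum lies where -2x + 12y = 209 and 6x - 4y = 96.
Solving simultaneously gives x = 497/16, y = 723/32.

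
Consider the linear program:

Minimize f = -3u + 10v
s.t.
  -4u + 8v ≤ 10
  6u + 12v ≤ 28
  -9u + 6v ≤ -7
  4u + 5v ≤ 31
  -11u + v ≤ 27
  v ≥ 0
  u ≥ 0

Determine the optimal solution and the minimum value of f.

Corner points and f = -3u + 10v:
  (7/4, 35/24) → f = 28/3
  (14/3, 0) → f = -14
  (7/9, 0) → f = -7/3

u = 14/3, v = 0, minimum f = -14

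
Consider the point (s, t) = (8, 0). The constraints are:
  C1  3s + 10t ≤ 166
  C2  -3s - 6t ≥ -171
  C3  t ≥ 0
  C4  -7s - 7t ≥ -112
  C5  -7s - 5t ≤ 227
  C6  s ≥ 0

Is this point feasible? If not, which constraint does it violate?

feasible

C1: 24 ≤ 166 ✓
C2: -24 ≥ -171 ✓
C3: 0 ≥ 0 ✓
C4: -56 ≥ -112 ✓
C5: -56 ≤ 227 ✓
C6: 8 ≥ 0 ✓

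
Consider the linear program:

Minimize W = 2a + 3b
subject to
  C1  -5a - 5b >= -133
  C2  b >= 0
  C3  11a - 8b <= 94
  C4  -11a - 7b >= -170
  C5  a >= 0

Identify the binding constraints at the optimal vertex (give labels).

C2 and C5

Feasible corners and W = 2a + 3b:
  (94/11, 0) → W = 188/11
  (0, 0) → W = 0
  (2018/165, 76/15) → W = 6544/165
  (0, 170/7) → W = 510/7

The minimum is at (0, 0). Substituting into each constraint, equality holds for C2 and C5; the remaining constraints have slack.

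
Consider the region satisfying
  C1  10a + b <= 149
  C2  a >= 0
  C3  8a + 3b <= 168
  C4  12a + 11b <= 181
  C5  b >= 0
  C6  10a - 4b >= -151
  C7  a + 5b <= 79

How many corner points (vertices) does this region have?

Intersecting each pair of boundary lines and keeping only the points that satisfy every inequality leaves:
  (729/49, 11/49)
  (149/10, 0)
  (0, 0)
  (0, 79/5)
  (36/49, 767/49)

5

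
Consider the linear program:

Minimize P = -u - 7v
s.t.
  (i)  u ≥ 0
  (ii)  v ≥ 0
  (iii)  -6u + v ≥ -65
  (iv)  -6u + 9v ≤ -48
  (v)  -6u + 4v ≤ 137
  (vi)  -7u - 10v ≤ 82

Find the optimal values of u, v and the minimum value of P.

Feasible corners and P = -u - 7v:
  (65/6, 0) → P = -65/6
  (8, 0) → P = -8
  (179/16, 17/8) → P = -417/16

The optimum lies where -6u + v = -65 and -6u + 9v = -48.
Solving simultaneously gives u = 179/16, v = 17/8.

u = 179/16, v = 17/8, minimum P = -417/16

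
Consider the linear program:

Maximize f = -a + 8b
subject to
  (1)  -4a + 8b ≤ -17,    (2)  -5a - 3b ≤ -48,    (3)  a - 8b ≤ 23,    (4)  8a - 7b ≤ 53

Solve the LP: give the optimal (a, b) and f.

a = 305/36, b = 19/9, maximum f = 101/12

Feasible corners and f = -a + 8b:
  (435/52, 107/52) → f = 421/52
  (305/36, 19/9) → f = 101/12
  (495/59, 119/59) → f = 457/59

At the optimal vertex, -4a + 8b = -17 and 8a - 7b = 53.
Solving simultaneously gives a = 305/36, b = 19/9.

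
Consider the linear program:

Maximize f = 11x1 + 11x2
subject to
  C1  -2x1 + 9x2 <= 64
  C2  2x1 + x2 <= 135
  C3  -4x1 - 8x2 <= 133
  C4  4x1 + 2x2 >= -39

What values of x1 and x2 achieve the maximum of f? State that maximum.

x1 = 1151/20, x2 = 199/10, maximum f = 17039/20

Corner points and f = 11x1 + 11x2:
  (1151/20, 199/10) → f = 17039/20
  (-479/40, 89/20) → f = -3311/40
  (1213/12, -403/6) → f = 4477/12
  (-23/12, -47/3) → f = -2321/12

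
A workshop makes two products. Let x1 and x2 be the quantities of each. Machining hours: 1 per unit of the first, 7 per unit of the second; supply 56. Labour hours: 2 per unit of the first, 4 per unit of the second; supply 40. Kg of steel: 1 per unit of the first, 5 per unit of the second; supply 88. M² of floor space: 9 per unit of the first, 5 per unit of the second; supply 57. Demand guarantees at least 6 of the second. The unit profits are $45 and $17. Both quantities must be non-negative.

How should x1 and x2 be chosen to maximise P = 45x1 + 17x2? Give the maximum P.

x1 = 3, x2 = 6, maximum P = 237

Vertices and P = 45x1 + 17x2:
  (0, 8) → P = 136
  (0, 6) → P = 102
  (119/58, 447/58) → P = 6477/29
  (3, 6) → P = 237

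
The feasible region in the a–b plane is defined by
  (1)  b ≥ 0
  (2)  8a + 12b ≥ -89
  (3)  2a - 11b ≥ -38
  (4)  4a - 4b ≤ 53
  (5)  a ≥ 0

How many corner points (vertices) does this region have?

4

Intersecting each pair of boundary lines and keeping only the points that satisfy every inequality leaves:
  (53/4, 0)
  (0, 0)
  (245/12, 43/6)
  (0, 38/11)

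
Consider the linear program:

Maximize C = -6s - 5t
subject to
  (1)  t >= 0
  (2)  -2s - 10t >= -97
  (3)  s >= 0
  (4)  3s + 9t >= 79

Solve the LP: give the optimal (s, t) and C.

Feasible corners and C = -6s - 5t:
  (97/2, 0) → C = -291
  (79/3, 0) → C = -158
  (0, 97/10) → C = -97/2
  (0, 79/9) → C = -395/9

s = 0, t = 79/9, maximum C = -395/9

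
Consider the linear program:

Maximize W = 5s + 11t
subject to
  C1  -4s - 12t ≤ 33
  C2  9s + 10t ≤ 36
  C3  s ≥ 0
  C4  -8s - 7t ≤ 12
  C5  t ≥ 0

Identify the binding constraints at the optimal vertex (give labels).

Corner points and W = 5s + 11t:
  (0, 18/5) → W = 198/5
  (4, 0) → W = 20
  (0, 0) → W = 0

The maximum is at (0, 18/5). Substituting into each constraint, equality holds for C2 and C3; the remaining constraints have slack.

C2 and C3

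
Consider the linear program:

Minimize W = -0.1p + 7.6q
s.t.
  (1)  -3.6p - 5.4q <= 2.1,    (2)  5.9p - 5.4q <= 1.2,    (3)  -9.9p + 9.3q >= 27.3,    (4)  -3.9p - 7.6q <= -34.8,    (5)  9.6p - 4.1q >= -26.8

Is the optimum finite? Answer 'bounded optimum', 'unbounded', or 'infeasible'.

bounded optimum

Vertices and W = -0.1p + 7.6q:
  (5286/47, 5765/47) → W = 216427/235
  (3872/3717, 5011/1239) → W = 569318/18585
  (-1220/1779, 2924/593) → W = 333946/8895
The feasible region has finitely many vertices and no improving ray; the minimum is 569318/18585 at (3872/3717, 5011/1239).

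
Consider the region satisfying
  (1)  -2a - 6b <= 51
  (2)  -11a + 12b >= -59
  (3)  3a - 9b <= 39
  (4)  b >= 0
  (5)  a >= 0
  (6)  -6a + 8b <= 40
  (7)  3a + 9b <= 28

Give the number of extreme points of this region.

4

The feasible vertices (each the meet of two boundaries and inside every other half-plane) are:
  (59/11, 0)
  (289/45, 131/135)
  (0, 0)
  (0, 28/9)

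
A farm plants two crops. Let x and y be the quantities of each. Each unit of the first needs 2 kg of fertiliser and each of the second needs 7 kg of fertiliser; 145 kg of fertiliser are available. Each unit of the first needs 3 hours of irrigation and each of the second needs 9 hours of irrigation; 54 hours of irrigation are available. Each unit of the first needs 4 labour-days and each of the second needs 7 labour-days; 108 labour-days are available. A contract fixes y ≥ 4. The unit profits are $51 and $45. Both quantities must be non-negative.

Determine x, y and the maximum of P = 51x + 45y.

Extreme points and P = 51x + 45y:
  (0, 6) → P = 270
  (0, 4) → P = 180
  (6, 4) → P = 486

x = 6, y = 4, maximum P = 486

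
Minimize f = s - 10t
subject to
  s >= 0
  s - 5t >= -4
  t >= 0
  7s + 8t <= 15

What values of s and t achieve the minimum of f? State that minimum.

s = 1, t = 1, minimum f = -9

Corner points and f = s - 10t:
  (0, 4/5) → f = -8
  (0, 0) → f = 0
  (1, 1) → f = -9
  (15/7, 0) → f = 15/7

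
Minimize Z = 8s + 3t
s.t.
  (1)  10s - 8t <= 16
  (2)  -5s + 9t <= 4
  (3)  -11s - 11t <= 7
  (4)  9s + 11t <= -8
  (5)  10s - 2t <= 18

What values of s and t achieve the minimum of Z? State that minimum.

Vertices and Z = 8s + 3t:
  (20/33, -41/33) → Z = 37/33
  (8/13, -16/13) → Z = 16/13
  (1/2, -25/22) → Z = 13/22

s = 1/2, t = -25/22, minimum Z = 13/22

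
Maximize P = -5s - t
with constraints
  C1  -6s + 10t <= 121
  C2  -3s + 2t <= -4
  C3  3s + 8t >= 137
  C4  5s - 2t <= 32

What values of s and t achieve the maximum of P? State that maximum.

Corner points and P = -5s - t:
  (51/5, 133/10) → P = -643/10
  (14, 19) → P = -89
  (265/23, 589/46) → P = -3239/46

At the optimal vertex, -3s + 2t = -4 and 3s + 8t = 137.
Solving simultaneously gives s = 51/5, t = 133/10.

s = 51/5, t = 133/10, maximum P = -643/10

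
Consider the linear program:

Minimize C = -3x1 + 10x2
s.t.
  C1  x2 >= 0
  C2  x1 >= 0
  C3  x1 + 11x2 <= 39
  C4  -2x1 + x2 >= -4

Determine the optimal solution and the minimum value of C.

x1 = 2, x2 = 0, minimum C = -6

Corner points and C = -3x1 + 10x2:
  (0, 0) → C = 0
  (2, 0) → C = -6
  (0, 39/11) → C = 390/11
  (83/23, 74/23) → C = 491/23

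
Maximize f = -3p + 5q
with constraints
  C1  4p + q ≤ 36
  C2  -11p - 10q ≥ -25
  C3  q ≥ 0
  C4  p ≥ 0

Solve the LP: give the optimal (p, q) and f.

p = 0, q = 5/2, maximum f = 25/2

Vertices and f = -3p + 5q:
  (25/11, 0) → f = -75/11
  (0, 5/2) → f = 25/2
  (0, 0) → f = 0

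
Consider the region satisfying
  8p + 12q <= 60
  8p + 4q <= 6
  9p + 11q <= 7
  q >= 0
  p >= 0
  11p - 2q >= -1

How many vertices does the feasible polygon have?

5

The feasible vertices (each the meet of two boundaries and inside every other half-plane) are:
  (19/26, 1/26)
  (3/4, 0)
  (3/139, 86/139)
  (0, 0)
  (0, 1/2)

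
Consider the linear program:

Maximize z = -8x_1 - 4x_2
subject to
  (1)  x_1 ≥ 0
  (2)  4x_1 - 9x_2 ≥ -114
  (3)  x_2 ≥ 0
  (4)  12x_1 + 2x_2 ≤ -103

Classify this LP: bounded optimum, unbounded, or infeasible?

infeasible

The boundaries x_1 = 0 and 4x_1 - 9x_2 = -114 meet at (0, 38/3), but that point violates 12x_1 + 2x_2 ≤ -103. Every candidate vertex is excluded by some other constraint, so the feasible region is empty.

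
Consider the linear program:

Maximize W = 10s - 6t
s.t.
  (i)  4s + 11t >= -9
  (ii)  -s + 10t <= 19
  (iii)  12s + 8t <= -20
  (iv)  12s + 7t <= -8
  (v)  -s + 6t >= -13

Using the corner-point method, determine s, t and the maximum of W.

s = -37/25, t = -7/25, maximum W = -328/25

Corner points and W = 10s - 6t:
  (-299/51, 67/51) → W = -3392/51
  (-37/25, -7/25) → W = -328/25
  (-11/4, 13/8) → W = -149/4

At the optimal vertex, 4s + 11t = -9 and 12s + 8t = -20.
Solving simultaneously gives s = -37/25, t = -7/25.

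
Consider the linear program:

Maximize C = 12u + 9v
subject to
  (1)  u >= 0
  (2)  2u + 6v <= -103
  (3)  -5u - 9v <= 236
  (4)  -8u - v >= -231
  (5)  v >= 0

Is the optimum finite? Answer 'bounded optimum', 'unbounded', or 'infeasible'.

The boundaries u = 0 and 2u + 6v = -103 meet at (0, -103/6), but that point violates v ≥ 0. Every candidate vertex is excluded by some other constraint, so the feasible region is empty.

infeasible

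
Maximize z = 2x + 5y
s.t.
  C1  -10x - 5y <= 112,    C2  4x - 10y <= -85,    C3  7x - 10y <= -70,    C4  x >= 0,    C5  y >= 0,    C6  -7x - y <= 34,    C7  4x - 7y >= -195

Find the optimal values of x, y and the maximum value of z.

x = 1460/9, y = 1085/9, maximum z = 8345/9

Vertices and z = 2x + 5y:
  (5, 21/2) → z = 125/2
  (0, 17/2) → z = 85/2
  (1460/9, 1085/9) → z = 8345/9
  (0, 195/7) → z = 975/7

The optimum lies where 7x - 10y = -70 and 4x - 7y = -195.
Solving simultaneously gives x = 1460/9, y = 1085/9.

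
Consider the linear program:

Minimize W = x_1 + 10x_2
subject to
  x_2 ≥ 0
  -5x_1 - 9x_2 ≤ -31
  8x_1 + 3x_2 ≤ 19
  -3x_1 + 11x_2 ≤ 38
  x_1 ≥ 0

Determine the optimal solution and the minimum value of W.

Feasible corners and W = x_1 + 10x_2:
  (26/19, 51/19) → W = 536/19
  (0, 31/9) → W = 310/9
  (95/97, 361/97) → W = 3705/97
  (0, 38/11) → W = 380/11

x_1 = 26/19, x_2 = 51/19, minimum W = 536/19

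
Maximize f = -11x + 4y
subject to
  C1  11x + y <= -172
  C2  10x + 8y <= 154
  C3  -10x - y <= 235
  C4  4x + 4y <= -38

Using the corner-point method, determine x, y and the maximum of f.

x = -451/18, y = 140/9, maximum f = 2027/6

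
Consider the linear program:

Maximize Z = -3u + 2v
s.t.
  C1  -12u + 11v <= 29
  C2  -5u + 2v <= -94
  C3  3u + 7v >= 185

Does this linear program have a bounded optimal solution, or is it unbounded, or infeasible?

bounded optimum

Extreme points and Z = -3u + 2v:
  (1092/31, 1273/31) → Z = -730/31
  (1028/41, 643/41) → Z = -1798/41
The feasible region has finitely many vertices and no improving ray; the maximum is -730/31 at (1092/31, 1273/31).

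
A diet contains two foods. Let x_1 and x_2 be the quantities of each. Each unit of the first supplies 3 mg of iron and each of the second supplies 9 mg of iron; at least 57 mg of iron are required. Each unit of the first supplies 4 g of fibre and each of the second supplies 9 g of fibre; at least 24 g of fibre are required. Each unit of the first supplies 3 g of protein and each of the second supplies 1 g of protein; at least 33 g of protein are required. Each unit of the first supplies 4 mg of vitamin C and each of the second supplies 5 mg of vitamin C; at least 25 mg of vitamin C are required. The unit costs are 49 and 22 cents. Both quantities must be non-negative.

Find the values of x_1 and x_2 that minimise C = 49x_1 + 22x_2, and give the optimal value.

x_1 = 10, x_2 = 3, minimum C = 556

Corner points and C = 49x_1 + 22x_2:
  (0, 33) → C = 726
  (19, 0) → C = 931
  (10, 3) → C = 556
The feasible region is unbounded (it extends along (0, 1), (1, 0)), but C strictly increases along every unbounded feasible direction, so there is no improving ray and the minimum is attained at a vertex.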